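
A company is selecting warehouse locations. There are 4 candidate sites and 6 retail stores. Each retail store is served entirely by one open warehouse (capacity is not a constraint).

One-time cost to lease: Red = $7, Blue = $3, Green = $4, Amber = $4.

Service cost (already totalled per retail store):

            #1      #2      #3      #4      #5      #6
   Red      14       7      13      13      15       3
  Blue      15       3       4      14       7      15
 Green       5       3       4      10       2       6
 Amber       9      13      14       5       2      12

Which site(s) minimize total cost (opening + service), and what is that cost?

Open Green and Amber; minimum total cost 33.

For any fixed open set, each retail store goes to its cheapest open site; total = fixed + service.
{Green, Amber}: #1→Green 5, #2→Green 3, #3→Green 4, #4→Amber 5, #5→Green 2, #6→Green 6. Service 25; fixed 8; total 33.
{Green}: #1→Green 5, #2→Green 3, #3→Green 4, #4→Green 10, #5→Green 2, #6→Green 6. Service 30; fixed 4; total 34.
{Blue, Green, Amber}: service 25 + fixed 11 = 36
{Red, Blue, Green, Amber}: service 22 + fixed 18 = 40
No other subset beats 33.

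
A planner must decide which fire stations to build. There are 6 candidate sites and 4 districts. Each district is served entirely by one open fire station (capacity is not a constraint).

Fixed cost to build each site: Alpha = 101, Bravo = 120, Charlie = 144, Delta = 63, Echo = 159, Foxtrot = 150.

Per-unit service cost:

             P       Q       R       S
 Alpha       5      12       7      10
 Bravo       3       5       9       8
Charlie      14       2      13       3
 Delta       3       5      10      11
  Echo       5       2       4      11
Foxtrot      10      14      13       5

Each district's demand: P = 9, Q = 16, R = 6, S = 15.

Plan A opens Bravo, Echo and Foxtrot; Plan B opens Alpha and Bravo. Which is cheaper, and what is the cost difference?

Plan B is cheaper by 97.

Plan A: {Bravo, Echo, Foxtrot}: P→Bravo 3·9=27, Q→Echo 2·16=32, R→Echo 4·6=24, S→Foxtrot 5·15=75. Service 158; fixed 429; total 587.
Plan B: {Alpha, Bravo}: P→Bravo 3·9=27, Q→Bravo 5·16=80, R→Alpha 7·6=42, S→Bravo 8·15=120. Service 269; fixed 221; total 490.
Difference: |587 − 490| = 97.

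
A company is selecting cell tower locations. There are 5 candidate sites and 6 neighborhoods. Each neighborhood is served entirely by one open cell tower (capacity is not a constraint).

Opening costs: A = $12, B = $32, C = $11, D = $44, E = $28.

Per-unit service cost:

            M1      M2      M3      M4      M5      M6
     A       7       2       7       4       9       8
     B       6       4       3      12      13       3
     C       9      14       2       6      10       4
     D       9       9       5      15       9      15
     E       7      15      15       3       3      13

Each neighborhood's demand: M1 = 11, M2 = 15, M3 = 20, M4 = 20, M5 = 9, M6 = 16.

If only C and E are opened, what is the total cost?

Each neighborhood is assigned to its cheapest site among the open ones.
{C, E}: M1→E 7·11=77, M2→C 14·15=210, M3→C 2·20=40, M4→E 3·20=60, M5→E 3·9=27, M6→C 4·16=64. Service 478; fixed 39; total 517.

Total cost: 517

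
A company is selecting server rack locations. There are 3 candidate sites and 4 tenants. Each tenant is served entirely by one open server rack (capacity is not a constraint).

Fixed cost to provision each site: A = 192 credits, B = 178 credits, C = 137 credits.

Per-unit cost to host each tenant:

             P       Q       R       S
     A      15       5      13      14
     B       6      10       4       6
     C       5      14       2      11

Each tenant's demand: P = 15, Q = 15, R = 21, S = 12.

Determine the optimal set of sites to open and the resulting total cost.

For any fixed open set, each tenant goes to its cheapest open site; total = fixed + service.
{B}: P→B 6·15=90, Q→B 10·15=150, R→B 4·21=84, S→B 6·12=72. Service 396; fixed 178; total 574.
{C}: service 459 + fixed 137 = 596
{A, C}: service 324 + fixed 329 = 653
{A, B, C}: service 264 + fixed 507 = 771
(All 7 nonempty subsets were checked; B only is lowest.)

Open B only; minimum total cost 574.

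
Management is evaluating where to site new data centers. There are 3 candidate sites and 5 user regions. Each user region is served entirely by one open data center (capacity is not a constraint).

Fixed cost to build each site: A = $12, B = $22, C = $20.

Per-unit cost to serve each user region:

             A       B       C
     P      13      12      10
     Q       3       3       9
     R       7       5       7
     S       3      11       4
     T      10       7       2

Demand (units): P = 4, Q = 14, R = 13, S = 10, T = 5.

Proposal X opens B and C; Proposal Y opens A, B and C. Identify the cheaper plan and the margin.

Proposal X: {B, C}: P→C 10·4=40, Q→B 3·14=42, R→B 5·13=65, S→C 4·10=40, T→C 2·5=10. Service 197; fixed 42; total 239.
Proposal Y: {A, B, C}: P→C 10·4=40, Q→A 3·14=42, R→B 5·13=65, S→A 3·10=30, T→C 2·5=10. Service 187; fixed 54; total 241.
Difference: |239 − 241| = 2.

Proposal X is cheaper by 2.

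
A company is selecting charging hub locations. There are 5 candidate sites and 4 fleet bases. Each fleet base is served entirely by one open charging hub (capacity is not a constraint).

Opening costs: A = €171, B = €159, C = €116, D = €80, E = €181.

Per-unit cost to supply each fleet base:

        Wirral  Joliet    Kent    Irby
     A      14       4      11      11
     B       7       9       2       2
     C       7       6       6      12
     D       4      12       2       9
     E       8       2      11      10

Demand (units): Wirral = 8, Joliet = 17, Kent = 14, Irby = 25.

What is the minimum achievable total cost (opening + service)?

For any fixed open set, each fleet base goes to its cheapest open site; total = fixed + service.
{B}: Wirral→B 7·8=56, Joliet→B 9·17=153, Kent→B 2·14=28, Irby→B 2·25=50. Service 287; fixed 159; total 446.
{B, D}: service 263 + fixed 239 = 502
{B, E}: service 168 + fixed 340 = 508
{A, B, C, D, E}: service 144 + fixed 707 = 851
No other subset beats 446.

Minimum total cost: 446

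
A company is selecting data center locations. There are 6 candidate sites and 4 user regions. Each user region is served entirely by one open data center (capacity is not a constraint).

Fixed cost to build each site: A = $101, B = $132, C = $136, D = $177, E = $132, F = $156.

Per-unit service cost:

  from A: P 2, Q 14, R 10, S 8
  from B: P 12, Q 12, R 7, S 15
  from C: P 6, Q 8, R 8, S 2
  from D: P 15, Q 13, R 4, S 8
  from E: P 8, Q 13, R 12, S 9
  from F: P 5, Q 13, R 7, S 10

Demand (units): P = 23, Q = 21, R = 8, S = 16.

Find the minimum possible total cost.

For any fixed open set, each user region goes to its cheapest open site; total = fixed + service.
{C}: P→C 6·23=138, Q→C 8·21=168, R→C 8·8=64, S→C 2·16=32. Service 402; fixed 136; total 538.
{A, C}: service 310 + fixed 237 = 547
{A}: P→A 2·23=46, Q→A 14·21=294, R→A 10·8=80, S→A 8·16=128. Service 548; fixed 101; total 649.
{A, B, C, D, E, F}: service 278 + fixed 834 = 1112
No other subset beats 538.

Minimum total cost: 538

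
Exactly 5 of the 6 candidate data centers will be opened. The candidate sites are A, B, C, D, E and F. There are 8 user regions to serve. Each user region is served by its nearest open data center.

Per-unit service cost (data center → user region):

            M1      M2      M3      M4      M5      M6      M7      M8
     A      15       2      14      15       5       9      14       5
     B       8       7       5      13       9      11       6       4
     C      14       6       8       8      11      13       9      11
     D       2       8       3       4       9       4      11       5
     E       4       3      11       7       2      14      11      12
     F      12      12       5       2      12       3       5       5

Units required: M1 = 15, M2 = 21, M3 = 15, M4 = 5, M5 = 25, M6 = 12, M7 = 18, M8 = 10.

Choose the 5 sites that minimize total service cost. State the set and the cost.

With exactly 5 open, each user region uses its cheapest among the chosen.
{A, B, D, E, F}: M1→D 2·15=30, M2→A 2·21=42, M3→D 3·15=45, M4→F 2·5=10, M5→E 2·25=50, M6→F 3·12=36, M7→F 5·18=90, M8→B 4·10=40. Service cost 343.
{A, C, D, E, F}: service cost 353
{B, C, D, E, F}: service cost 364
Among all 6 size-5 choices, {A, B, D, E, F} is lowest.

Choose A, B, D, E and F; total service cost 343.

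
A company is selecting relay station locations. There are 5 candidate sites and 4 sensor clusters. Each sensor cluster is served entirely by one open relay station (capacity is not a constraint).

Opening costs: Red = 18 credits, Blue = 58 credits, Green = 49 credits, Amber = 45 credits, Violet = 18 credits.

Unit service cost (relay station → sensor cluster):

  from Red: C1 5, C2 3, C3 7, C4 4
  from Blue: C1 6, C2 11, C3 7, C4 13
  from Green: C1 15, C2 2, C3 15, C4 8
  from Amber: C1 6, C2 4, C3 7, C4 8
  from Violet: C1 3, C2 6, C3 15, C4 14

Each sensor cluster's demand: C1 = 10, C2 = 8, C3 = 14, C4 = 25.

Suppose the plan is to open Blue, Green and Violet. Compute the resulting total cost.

Each sensor cluster is assigned to its cheapest site among the open ones.
{Blue, Green, Violet}: C1→Violet 3·10=30, C2→Green 2·8=16, C3→Blue 7·14=98, C4→Green 8·25=200. Service 344; fixed 125; total 469.

Total cost: 469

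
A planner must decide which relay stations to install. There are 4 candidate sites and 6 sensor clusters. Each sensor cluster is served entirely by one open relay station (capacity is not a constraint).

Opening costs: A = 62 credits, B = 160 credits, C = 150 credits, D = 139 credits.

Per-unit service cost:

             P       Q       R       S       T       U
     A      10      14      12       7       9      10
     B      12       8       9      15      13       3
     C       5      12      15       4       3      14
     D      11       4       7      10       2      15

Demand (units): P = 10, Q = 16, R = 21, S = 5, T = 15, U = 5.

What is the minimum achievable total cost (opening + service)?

Minimum total cost: 615

For any fixed open set, each sensor cluster goes to its cheapest open site; total = fixed + service.
{D}: P→D 11·10=110, Q→D 4·16=64, R→D 7·21=147, S→D 10·5=50, T→D 2·15=30, U→D 15·5=75. Service 476; fixed 139; total 615.
{A, D}: service 426 + fixed 201 = 627
{C, D}: service 381 + fixed 289 = 670
{A, B, C, D}: P→C 5·10=50, Q→D 4·16=64, R→D 7·21=147, S→C 4·5=20, T→D 2·15=30, U→B 3·5=15. Service 326; fixed 511; total 837.
No other subset beats 615.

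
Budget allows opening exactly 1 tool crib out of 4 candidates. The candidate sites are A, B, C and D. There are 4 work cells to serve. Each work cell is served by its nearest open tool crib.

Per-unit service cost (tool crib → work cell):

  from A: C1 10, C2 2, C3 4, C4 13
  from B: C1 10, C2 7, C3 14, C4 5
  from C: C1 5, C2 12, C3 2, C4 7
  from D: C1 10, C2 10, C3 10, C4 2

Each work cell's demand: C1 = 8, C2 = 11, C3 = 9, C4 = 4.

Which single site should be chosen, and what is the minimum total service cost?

With exactly 1 open, each work cell uses its cheapest among the chosen.
{A}: C1→A 10·8=80, C2→A 2·11=22, C3→A 4·9=36, C4→A 13·4=52. Service cost 190.
{C}: service cost 218
{D}: service cost 288
Among all 4 size-1 choices, {A} is lowest.

Choose A only; total service cost 190.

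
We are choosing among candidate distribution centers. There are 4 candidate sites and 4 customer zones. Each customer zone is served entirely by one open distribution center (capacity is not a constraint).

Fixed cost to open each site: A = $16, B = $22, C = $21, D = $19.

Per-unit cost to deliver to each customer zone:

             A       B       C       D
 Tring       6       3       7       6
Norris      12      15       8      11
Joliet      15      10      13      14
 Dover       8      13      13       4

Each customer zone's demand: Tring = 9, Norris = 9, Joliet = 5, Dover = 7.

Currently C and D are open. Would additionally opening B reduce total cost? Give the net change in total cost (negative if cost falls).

Yes — net change −20 (cost falls by 20).

Current service cost with {C, D}: 219.
Adding B: each customer zone re-picks its cheapest; new service cost 177, saving 42.
Extra fixed cost: 22. Net change = 22 − 42 = -20.
(Totals: 259 → 239.)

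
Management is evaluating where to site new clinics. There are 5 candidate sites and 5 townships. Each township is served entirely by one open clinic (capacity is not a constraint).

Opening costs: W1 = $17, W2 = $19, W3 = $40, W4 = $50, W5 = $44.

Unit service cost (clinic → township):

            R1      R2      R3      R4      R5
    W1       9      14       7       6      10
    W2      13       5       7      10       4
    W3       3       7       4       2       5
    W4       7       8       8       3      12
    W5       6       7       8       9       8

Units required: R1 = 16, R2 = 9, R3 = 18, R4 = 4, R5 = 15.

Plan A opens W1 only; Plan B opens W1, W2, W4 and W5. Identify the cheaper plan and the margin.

Plan A: {W1}: R1→W1 9·16=144, R2→W1 14·9=126, R3→W1 7·18=126, R4→W1 6·4=24, R5→W1 10·15=150. Service 570; fixed 17; total 587.
Plan B: {W1, W2, W4, W5}: R1→W5 6·16=96, R2→W2 5·9=45, R3→W1 7·18=126, R4→W4 3·4=12, R5→W2 4·15=60. Service 339; fixed 130; total 469.
Difference: |587 − 469| = 118.

Plan B is cheaper by 118.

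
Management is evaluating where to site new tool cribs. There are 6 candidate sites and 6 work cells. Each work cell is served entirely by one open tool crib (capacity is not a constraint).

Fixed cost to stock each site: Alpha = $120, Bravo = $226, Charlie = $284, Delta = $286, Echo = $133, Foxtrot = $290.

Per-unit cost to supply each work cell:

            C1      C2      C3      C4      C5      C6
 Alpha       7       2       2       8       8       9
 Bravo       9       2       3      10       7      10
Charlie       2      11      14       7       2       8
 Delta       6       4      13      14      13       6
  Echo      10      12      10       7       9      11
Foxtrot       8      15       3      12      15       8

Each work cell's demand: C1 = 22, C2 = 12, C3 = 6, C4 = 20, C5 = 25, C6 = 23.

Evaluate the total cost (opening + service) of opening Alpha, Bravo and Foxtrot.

Each work cell is assigned to its cheapest site among the open ones.
{Alpha, Bravo, Foxtrot}: C1→Alpha 7·22=154, C2→Alpha 2·12=24, C3→Alpha 2·6=12, C4→Alpha 8·20=160, C5→Bravo 7·25=175, C6→Foxtrot 8·23=184. Service 709; fixed 636; total 1345.

Total cost: 1345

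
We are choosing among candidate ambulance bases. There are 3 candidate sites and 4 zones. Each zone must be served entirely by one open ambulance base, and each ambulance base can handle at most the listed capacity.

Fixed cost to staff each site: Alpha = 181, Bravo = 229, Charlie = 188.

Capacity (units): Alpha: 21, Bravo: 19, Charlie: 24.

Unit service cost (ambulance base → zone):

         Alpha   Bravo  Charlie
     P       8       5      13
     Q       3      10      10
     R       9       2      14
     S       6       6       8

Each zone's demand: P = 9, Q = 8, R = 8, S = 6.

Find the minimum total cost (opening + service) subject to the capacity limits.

Open {Alpha, Bravo}: P→Bravo 5·9=45, Q→Alpha 3·8=24, R→Bravo 2·8=16, S→Alpha 6·6=36.
Loads: Alpha carries 14/21, Bravo carries 17/19. Service 121; fixed 410; total 531.
Next best feasible plan costs 558.

Minimum total cost: 531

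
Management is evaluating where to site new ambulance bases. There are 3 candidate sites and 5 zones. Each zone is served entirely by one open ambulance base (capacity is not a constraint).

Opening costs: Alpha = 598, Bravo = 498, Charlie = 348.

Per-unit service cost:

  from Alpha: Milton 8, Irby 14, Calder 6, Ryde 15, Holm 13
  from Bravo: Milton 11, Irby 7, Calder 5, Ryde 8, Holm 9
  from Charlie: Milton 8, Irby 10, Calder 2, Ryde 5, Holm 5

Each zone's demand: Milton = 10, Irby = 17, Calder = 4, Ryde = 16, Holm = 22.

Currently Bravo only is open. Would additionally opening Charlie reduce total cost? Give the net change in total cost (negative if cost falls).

No — net change +170 (cost rises by 170).

Current service cost with {Bravo}: 575.
Adding Charlie: each zone re-picks its cheapest; new service cost 397, saving 178.
Extra fixed cost: 348. Net change = 348 − 178 = 170.
(Totals: 1073 → 1243.)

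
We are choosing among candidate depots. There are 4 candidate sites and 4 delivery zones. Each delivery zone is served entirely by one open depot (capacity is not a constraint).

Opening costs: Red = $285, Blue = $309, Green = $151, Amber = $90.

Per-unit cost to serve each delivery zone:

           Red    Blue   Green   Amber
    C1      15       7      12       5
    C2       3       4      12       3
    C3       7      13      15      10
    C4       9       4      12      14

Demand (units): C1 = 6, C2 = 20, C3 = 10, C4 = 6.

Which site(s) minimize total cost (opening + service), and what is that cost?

For any fixed open set, each delivery zone goes to its cheapest open site; total = fixed + service.
{Amber}: C1→Amber 5·6=30, C2→Amber 3·20=60, C3→Amber 10·10=100, C4→Amber 14·6=84. Service 274; fixed 90; total 364.
{Green, Amber}: service 262 + fixed 241 = 503
{Red}: service 274 + fixed 285 = 559
{Red, Blue, Green, Amber}: service 184 + fixed 835 = 1019
(All 15 nonempty subsets were checked; Amber only is lowest.)

Open Amber only; minimum total cost 364.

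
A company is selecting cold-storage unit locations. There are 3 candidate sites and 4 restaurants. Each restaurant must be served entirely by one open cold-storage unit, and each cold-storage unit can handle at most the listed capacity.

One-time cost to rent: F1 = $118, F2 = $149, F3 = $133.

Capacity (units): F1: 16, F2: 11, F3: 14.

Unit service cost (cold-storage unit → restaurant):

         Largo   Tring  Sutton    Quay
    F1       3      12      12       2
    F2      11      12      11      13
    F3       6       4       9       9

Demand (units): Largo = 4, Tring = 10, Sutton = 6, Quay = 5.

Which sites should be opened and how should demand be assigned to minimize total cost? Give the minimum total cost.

Open {F1, F3}: Largo→F1 3·4=12, Tring→F3 4·10=40, Sutton→F1 12·6=72, Quay→F1 2·5=10.
Loads: F1 carries 15/16, F3 carries 10/14. Service 134; fixed 251; total 385.
Next best feasible plan costs 397.

Minimum total cost: 385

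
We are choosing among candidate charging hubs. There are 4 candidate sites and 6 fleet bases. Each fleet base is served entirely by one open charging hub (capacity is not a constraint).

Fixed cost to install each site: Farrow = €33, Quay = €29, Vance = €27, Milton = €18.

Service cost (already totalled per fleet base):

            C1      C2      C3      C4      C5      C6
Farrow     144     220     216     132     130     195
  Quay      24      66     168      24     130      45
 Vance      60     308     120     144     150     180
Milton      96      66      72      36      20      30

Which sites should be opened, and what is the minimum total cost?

For any fixed open set, each fleet base goes to its cheapest open site; total = fixed + service.
{Quay, Milton}: C1→Quay 24, C2→Quay 66, C3→Milton 72, C4→Quay 24, C5→Milton 20, C6→Milton 30. Service 236; fixed 47; total 283.
{Quay, Vance, Milton}: service 236 + fixed 74 = 310
{Farrow, Quay, Milton}: service 236 + fixed 80 = 316
{Farrow, Quay, Vance, Milton}: service 236 + fixed 107 = 343
(All 15 nonempty subsets were checked; Quay and Milton is lowest.)

Open Quay and Milton; minimum total cost 283.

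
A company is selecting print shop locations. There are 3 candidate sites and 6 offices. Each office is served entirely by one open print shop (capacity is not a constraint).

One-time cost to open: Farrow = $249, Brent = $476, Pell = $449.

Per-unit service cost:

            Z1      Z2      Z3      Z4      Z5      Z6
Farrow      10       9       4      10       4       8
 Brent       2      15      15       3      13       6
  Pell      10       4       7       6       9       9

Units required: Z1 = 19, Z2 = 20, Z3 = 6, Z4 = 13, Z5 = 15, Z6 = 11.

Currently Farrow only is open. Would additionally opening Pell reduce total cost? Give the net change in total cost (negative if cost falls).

No — net change +297 (cost rises by 297).

Current service cost with {Farrow}: 672.
Adding Pell: each office re-picks its cheapest; new service cost 520, saving 152.
Extra fixed cost: 449. Net change = 449 − 152 = 297.
(Totals: 921 → 1218.)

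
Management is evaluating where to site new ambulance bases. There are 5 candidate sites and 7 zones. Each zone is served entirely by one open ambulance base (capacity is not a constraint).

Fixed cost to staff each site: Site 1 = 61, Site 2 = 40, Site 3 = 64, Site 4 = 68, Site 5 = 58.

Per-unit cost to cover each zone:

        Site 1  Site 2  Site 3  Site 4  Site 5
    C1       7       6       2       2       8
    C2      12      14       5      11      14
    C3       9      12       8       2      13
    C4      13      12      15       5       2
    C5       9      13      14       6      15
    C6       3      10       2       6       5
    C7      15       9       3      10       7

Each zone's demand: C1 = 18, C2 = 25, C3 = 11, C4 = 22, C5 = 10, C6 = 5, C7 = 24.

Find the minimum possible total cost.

For any fixed open set, each zone goes to its cheapest open site; total = fixed + service.
{Site 3, Site 4, Site 5}: C1→Site 3 2·18=36, C2→Site 3 5·25=125, C3→Site 4 2·11=22, C4→Site 5 2·22=44, C5→Site 4 6·10=60, C6→Site 3 2·5=10, C7→Site 3 3·24=72. Service 369; fixed 190; total 559.
{Site 3, Site 4}: service 435 + fixed 132 = 567
{Site 2, Site 3, Site 4, Site 5}: service 369 + fixed 230 = 599
{Site 1, Site 2, Site 3, Site 4, Site 5}: C1→Site 3 2·18=36, C2→Site 3 5·25=125, C3→Site 4 2·11=22, C4→Site 5 2·22=44, C5→Site 4 6·10=60, C6→Site 3 2·5=10, C7→Site 3 3·24=72. Service 369; fixed 291; total 660.
No other subset beats 559.

Minimum total cost: 559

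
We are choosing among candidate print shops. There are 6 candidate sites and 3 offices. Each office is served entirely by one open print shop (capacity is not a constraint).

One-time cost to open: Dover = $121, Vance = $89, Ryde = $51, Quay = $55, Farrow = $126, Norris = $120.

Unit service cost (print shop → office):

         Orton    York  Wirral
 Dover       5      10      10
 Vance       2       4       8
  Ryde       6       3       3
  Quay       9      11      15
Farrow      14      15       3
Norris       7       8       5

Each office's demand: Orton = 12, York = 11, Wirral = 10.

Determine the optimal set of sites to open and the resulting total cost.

For any fixed open set, each office goes to its cheapest open site; total = fixed + service.
{Ryde}: Orton→Ryde 6·12=72, York→Ryde 3·11=33, Wirral→Ryde 3·10=30. Service 135; fixed 51; total 186.
{Vance, Ryde}: service 87 + fixed 140 = 227
{Vance}: service 148 + fixed 89 = 237
{Dover, Vance, Ryde, Quay, Farrow, Norris}: service 87 + fixed 562 = 649
No other subset beats 186.

Open Ryde only; minimum total cost 186.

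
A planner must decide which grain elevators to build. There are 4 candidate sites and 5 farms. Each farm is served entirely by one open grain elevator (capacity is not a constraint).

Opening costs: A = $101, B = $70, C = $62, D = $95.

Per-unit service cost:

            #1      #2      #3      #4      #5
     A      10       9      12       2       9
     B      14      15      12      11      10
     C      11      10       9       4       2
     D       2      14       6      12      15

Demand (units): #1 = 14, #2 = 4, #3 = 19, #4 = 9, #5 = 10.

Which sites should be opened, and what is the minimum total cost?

For any fixed open set, each farm goes to its cheapest open site; total = fixed + service.
{C, D}: #1→D 2·14=28, #2→C 10·4=40, #3→D 6·19=114, #4→C 4·9=36, #5→C 2·10=20. Service 238; fixed 157; total 395.
{B, C, D}: service 238 + fixed 227 = 465
{A, C, D}: service 216 + fixed 258 = 474
{A, B, C, D}: service 216 + fixed 328 = 544
No other subset beats 395.

Open C and D; minimum total cost 395.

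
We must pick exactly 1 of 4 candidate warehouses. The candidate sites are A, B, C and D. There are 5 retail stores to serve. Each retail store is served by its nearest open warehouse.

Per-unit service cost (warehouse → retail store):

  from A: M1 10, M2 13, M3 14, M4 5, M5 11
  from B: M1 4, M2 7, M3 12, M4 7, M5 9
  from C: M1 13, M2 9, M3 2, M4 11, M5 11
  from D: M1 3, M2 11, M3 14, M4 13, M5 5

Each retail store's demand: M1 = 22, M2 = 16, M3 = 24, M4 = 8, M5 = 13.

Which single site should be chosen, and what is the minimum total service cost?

Choose B only; total service cost 661.

With exactly 1 open, each retail store uses its cheapest among the chosen.
{B}: M1→B 4·22=88, M2→B 7·16=112, M3→B 12·24=288, M4→B 7·8=56, M5→B 9·13=117. Service cost 661.
{C}: service cost 709
{D}: service cost 747
Among all 4 size-1 choices, {B} is lowest.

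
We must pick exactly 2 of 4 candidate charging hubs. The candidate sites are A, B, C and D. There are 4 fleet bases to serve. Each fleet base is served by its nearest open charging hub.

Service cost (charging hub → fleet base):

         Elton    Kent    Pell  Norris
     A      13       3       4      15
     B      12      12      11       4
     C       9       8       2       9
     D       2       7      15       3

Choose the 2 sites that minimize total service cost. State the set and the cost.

With exactly 2 open, each fleet base uses its cheapest among the chosen.
{A, D}: Elton→D 2, Kent→A 3, Pell→A 4, Norris→D 3. Service cost 12.
{C, D}: service cost 14
{A, B}: service cost 23
Among all 6 size-2 choices, {A, D} is lowest.

Choose A and D; total service cost 12.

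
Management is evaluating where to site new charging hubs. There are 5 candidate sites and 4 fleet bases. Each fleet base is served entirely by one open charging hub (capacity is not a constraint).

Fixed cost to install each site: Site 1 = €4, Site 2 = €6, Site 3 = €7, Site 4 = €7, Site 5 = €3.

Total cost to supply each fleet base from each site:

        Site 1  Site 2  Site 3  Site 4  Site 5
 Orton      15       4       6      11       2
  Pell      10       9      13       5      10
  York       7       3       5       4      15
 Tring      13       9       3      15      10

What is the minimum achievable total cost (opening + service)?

Minimum total cost: 30

For any fixed open set, each fleet base goes to its cheapest open site; total = fixed + service.
{Site 3, Site 5}: Orton→Site 5 2, Pell→Site 5 10, York→Site 3 5, Tring→Site 3 3. Service 20; fixed 10; total 30.
{Site 2}: service 25 + fixed 6 = 31
{Site 3, Site 4, Site 5}: Orton→Site 5 2, Pell→Site 4 5, York→Site 4 4, Tring→Site 3 3. Service 14; fixed 17; total 31.
{Site 1, Site 2, Site 3, Site 4, Site 5}: service 13 + fixed 27 = 40
No other subset beats 30.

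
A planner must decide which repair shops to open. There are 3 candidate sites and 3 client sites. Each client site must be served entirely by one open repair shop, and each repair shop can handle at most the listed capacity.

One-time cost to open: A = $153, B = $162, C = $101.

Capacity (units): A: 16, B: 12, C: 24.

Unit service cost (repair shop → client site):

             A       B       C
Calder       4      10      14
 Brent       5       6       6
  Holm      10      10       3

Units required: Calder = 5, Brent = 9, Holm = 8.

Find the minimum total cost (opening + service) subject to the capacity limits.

Minimum total cost: 249

Open {C}: Calder→C 14·5=70, Brent→C 6·9=54, Holm→C 3·8=24.
Loads: C carries 22/24. Service 148; fixed 101; total 249.
Next best feasible plan costs 343.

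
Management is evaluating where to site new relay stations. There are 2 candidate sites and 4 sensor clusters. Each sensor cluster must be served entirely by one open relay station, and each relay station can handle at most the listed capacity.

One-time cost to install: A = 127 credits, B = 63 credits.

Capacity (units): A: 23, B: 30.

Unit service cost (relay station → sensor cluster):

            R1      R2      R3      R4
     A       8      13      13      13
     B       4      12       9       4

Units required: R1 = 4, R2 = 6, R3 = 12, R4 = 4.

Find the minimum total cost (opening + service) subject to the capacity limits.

Open {B}: R1→B 4·4=16, R2→B 12·6=72, R3→B 9·12=108, R4→B 4·4=16.
Loads: B carries 26/30. Service 212; fixed 63; total 275.
Next best feasible plan costs 402.

Minimum total cost: 275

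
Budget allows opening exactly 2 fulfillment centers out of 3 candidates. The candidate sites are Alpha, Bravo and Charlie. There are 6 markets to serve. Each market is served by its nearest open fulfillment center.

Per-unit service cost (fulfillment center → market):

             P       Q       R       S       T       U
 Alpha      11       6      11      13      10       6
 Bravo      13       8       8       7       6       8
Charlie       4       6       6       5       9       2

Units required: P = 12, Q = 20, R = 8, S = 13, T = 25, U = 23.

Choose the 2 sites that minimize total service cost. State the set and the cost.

Choose Bravo and Charlie; total service cost 477.

With exactly 2 open, each market uses its cheapest among the chosen.
{Bravo, Charlie}: P→Charlie 4·12=48, Q→Charlie 6·20=120, R→Charlie 6·8=48, S→Charlie 5·13=65, T→Bravo 6·25=150, U→Charlie 2·23=46. Service cost 477.
{Alpha, Charlie}: service cost 552
{Alpha, Bravo}: service cost 695
Among all 3 size-2 choices, {Bravo, Charlie} is lowest.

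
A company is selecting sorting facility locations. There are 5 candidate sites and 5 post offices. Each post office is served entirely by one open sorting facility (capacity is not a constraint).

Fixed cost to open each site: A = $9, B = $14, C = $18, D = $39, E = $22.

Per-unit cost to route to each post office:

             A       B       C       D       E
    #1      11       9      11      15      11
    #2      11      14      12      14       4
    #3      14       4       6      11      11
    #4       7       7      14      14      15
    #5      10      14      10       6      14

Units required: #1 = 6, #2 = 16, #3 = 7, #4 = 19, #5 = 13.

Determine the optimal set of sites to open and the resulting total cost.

Open B, D and E; minimum total cost 432.

For any fixed open set, each post office goes to its cheapest open site; total = fixed + service.
{B, D, E}: #1→B 9·6=54, #2→E 4·16=64, #3→B 4·7=28, #4→B 7·19=133, #5→D 6·13=78. Service 357; fixed 75; total 432.
{A, B, D, E}: service 357 + fixed 84 = 441
{B, C, D, E}: service 357 + fixed 93 = 450
{A, B, C, D, E}: #1→B 9·6=54, #2→E 4·16=64, #3→B 4·7=28, #4→A 7·19=133, #5→D 6·13=78. Service 357; fixed 102; total 459.
No other subset beats 432.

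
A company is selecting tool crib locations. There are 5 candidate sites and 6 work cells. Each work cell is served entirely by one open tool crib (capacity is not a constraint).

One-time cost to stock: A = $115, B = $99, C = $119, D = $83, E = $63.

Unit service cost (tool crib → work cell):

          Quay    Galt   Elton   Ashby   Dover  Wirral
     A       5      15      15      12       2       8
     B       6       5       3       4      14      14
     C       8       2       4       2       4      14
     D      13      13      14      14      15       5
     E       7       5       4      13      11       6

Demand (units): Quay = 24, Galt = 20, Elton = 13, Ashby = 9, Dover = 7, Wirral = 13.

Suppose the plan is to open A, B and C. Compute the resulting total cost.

Total cost: 668

Each work cell is assigned to its cheapest site among the open ones.
{A, B, C}: Quay→A 5·24=120, Galt→C 2·20=40, Elton→B 3·13=39, Ashby→C 2·9=18, Dover→A 2·7=14, Wirral→A 8·13=104. Service 335; fixed 333; total 668.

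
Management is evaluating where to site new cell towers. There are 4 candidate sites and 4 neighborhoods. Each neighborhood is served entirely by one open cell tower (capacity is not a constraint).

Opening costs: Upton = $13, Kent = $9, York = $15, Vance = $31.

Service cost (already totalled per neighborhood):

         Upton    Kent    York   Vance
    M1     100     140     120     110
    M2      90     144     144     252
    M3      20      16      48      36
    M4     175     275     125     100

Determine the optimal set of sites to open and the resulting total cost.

For any fixed open set, each neighborhood goes to its cheapest open site; total = fixed + service.
{Upton, Vance}: M1→Upton 100, M2→Upton 90, M3→Upton 20, M4→Vance 100. Service 310; fixed 44; total 354.
{Upton, Kent, Vance}: service 306 + fixed 53 = 359
{Upton, York}: M1→Upton 100, M2→Upton 90, M3→Upton 20, M4→York 125. Service 335; fixed 28; total 363.
{Upton, Kent, York, Vance}: M1→Upton 100, M2→Upton 90, M3→Kent 16, M4→Vance 100. Service 306; fixed 68; total 374.
No other subset beats 354.

Open Upton and Vance; minimum total cost 354.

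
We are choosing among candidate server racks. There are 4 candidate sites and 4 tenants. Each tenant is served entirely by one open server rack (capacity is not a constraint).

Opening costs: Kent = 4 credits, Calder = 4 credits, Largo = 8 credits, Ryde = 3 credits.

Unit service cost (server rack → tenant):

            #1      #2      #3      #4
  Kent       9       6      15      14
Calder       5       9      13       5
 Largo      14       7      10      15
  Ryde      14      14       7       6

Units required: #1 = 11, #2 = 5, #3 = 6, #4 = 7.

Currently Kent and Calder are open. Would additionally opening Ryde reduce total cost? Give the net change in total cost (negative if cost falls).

Current service cost with {Kent, Calder}: 198.
Adding Ryde: each tenant re-picks its cheapest; new service cost 162, saving 36.
Extra fixed cost: 3. Net change = 3 − 36 = -33.
(Totals: 206 → 173.)

Yes — net change −33 (cost falls by 33).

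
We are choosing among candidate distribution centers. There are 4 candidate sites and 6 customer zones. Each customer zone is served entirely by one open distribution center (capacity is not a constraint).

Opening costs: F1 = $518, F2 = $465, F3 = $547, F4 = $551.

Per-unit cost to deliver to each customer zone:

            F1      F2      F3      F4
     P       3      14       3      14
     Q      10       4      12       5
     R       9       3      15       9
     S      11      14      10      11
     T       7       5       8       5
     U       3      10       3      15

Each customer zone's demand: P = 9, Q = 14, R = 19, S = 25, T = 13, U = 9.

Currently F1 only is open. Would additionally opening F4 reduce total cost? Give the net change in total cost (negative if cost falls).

Current service cost with {F1}: 731.
Adding F4: each customer zone re-picks its cheapest; new service cost 635, saving 96.
Extra fixed cost: 551. Net change = 551 − 96 = 455.
(Totals: 1249 → 1704.)

No — net change +455 (cost rises by 455).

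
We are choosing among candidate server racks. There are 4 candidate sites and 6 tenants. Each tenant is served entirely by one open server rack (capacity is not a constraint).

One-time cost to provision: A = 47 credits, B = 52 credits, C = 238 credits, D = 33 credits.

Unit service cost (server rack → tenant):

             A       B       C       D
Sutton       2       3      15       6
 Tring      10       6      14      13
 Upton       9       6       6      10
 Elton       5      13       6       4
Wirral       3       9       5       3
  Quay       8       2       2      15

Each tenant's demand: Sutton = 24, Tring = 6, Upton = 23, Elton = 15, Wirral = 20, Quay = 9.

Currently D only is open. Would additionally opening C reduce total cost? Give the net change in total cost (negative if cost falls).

Current service cost with {D}: 707.
Adding C: each tenant re-picks its cheapest; new service cost 498, saving 209.
Extra fixed cost: 238. Net change = 238 − 209 = 29.
(Totals: 740 → 769.)

No — net change +29 (cost rises by 29).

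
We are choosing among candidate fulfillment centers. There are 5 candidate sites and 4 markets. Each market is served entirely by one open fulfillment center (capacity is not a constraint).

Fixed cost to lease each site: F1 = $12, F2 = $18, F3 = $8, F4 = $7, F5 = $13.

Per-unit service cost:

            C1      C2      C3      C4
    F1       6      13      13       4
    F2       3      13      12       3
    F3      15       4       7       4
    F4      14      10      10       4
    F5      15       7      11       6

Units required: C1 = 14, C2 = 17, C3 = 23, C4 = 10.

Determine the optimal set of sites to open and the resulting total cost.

Open F2 and F3; minimum total cost 327.

For any fixed open set, each market goes to its cheapest open site; total = fixed + service.
{F2, F3}: C1→F2 3·14=42, C2→F3 4·17=68, C3→F3 7·23=161, C4→F2 3·10=30. Service 301; fixed 26; total 327.
{F2, F3, F4}: service 301 + fixed 33 = 334
{F1, F2, F3}: C1→F2 3·14=42, C2→F3 4·17=68, C3→F3 7·23=161, C4→F2 3·10=30. Service 301; fixed 38; total 339.
{F1, F2, F3, F4, F5}: C1→F2 3·14=42, C2→F3 4·17=68, C3→F3 7·23=161, C4→F2 3·10=30. Service 301; fixed 58; total 359.
No other subset beats 327.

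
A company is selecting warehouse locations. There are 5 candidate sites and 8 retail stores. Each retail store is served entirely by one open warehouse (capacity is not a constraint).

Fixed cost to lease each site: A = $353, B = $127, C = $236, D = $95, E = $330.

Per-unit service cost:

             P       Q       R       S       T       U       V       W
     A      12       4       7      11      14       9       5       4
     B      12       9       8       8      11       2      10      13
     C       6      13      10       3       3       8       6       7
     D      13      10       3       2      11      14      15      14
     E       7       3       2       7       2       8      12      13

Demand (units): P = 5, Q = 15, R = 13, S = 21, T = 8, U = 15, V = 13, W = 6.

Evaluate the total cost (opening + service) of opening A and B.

Each retail store is assigned to its cheapest site among the open ones.
{A, B}: P→A 12·5=60, Q→A 4·15=60, R→A 7·13=91, S→B 8·21=168, T→B 11·8=88, U→B 2·15=30, V→A 5·13=65, W→A 4·6=24. Service 586; fixed 480; total 1066.

Total cost: 1066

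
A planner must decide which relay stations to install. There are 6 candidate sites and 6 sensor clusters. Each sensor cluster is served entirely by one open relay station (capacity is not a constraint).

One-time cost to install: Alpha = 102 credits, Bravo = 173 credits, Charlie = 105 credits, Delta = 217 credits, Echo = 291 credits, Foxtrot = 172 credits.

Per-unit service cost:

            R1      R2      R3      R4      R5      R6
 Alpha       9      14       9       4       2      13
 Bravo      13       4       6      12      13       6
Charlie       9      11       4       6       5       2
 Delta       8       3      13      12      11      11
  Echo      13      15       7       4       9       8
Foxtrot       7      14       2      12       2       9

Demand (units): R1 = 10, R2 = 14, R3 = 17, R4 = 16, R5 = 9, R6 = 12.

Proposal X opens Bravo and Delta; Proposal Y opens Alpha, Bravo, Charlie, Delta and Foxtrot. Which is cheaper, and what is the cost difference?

Proposal X: {Bravo, Delta}: R1→Delta 8·10=80, R2→Delta 3·14=42, R3→Bravo 6·17=102, R4→Bravo 12·16=192, R5→Delta 11·9=99, R6→Bravo 6·12=72. Service 587; fixed 390; total 977.
Proposal Y: {Alpha, Bravo, Charlie, Delta, Foxtrot}: R1→Foxtrot 7·10=70, R2→Delta 3·14=42, R3→Foxtrot 2·17=34, R4→Alpha 4·16=64, R5→Alpha 2·9=18, R6→Charlie 2·12=24. Service 252; fixed 769; total 1021.
Difference: |977 − 1021| = 44.

Proposal X is cheaper by 44.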